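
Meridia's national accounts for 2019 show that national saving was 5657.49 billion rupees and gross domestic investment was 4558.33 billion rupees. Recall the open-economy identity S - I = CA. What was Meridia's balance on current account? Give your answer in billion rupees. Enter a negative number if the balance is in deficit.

1099.16

CA = S - I = 5657.49 - 4558.33 = 1099.16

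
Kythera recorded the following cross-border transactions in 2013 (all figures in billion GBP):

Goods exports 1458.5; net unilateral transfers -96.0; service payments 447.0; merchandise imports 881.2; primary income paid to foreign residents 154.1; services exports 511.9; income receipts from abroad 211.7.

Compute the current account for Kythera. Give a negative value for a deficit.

Goods balance = 1458.5 - 881.2 = 577.3
Services balance = 511.9 - 447.0 = 64.9
Trade balance (goods + services) = 577.3 + 64.9 = 642.2
Net primary income = 211.7 - 154.1 = 57.6
Net secondary income = -96.0
Current account = 642.2 + 57.6 + (-96.0) = 603.8

603.8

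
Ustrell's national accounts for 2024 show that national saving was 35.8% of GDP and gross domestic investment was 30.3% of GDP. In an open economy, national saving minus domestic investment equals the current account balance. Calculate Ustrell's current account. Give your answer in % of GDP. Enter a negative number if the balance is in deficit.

CA = S - I = 35.8 - 30.3 = 5.5

5.5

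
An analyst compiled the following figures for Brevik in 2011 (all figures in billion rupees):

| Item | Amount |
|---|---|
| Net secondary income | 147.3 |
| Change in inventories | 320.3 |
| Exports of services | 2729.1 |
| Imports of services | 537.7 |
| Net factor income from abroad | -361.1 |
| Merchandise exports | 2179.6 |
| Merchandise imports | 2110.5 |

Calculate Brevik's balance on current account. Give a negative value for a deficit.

Goods balance = 2179.6 - 2110.5 = 69.1
Services balance = 2729.1 - 537.7 = 2191.4
Trade balance (goods + services) = 69.1 + 2191.4 = 2260.5
Net primary income = -361.1
Net secondary income = 147.3
Current account = 2260.5 + (-361.1) + 147.3 = 2046.7

2046.7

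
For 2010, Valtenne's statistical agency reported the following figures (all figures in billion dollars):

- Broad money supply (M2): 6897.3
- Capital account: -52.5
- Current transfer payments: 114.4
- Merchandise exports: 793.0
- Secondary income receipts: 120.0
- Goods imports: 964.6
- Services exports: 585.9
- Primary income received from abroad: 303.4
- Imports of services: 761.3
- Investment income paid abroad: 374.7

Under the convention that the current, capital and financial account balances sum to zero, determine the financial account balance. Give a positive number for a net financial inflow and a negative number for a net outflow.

465.2

Goods balance = 793.0 - 964.6 = -171.6
Services balance = 585.9 - 761.3 = -175.4
Trade balance (goods + services) = -171.6 + (-175.4) = -347.0
Net primary income = 303.4 - 374.7 = -71.3
Net secondary income = 120.0 - 114.4 = 5.6
Current account = -347.0 + (-71.3) + 5.6 = -412.7
Financial account = -(-412.7 + (-52.5)) = 465.2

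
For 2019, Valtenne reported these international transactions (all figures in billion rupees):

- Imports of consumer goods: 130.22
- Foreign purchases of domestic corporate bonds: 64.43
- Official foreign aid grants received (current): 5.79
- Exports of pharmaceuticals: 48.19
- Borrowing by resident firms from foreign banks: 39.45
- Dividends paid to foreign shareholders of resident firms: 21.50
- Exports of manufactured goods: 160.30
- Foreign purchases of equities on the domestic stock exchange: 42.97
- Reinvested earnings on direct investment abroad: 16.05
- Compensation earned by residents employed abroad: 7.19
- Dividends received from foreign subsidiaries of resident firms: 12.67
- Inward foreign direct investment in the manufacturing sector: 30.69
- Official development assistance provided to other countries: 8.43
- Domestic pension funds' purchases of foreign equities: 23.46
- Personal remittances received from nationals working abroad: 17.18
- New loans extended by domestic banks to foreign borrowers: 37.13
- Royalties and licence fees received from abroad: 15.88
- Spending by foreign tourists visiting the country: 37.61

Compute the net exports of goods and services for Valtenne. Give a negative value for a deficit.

131.76

Goods: 48.19 + 160.30 - 130.22 = 78.27
Services: 37.61 + 15.88 = 53.49
Trade balance = 78.27 + 53.49 = 131.76
(Excluded from the trade balance — financial account: foreign purchases of domestic corporate bonds 64.43, borrowing by resident firms from foreign banks 39.45, foreign purchases of equities on the domestic stock exchange 42.97, inward foreign direct investment in the manufacturing sector 30.69, domestic pension funds' purchases of foreign equities 23.46, new loans extended by domestic banks to foreign borrowers 37.13; secondary income: official foreign aid grants received (current) 5.79, official development assistance provided to other countries 8.43, personal remittances received from nationals working abroad 17.18; primary income: dividends paid to foreign shareholders of resident firms 21.50, reinvested earnings on direct investment abroad 16.05, compensation earned by residents employed abroad 7.19, dividends received from foreign subsidiaries of resident firms 12.67.)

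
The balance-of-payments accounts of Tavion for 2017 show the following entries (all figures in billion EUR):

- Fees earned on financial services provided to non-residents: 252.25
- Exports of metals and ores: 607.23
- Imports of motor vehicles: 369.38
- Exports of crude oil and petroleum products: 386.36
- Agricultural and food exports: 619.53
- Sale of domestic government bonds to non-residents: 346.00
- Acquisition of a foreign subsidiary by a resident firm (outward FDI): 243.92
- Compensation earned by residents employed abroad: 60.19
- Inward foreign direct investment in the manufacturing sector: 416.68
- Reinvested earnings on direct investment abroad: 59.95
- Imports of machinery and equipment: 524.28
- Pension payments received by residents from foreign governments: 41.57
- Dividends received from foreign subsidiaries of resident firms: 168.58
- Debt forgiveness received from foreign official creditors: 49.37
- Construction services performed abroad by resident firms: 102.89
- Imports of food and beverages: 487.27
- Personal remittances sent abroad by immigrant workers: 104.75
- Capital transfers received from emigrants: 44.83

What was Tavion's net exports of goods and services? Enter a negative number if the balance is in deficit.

Goods: 386.36 - 487.27 + 607.23 + 619.53 - 524.28 - 369.38 = 232.19
Services: 252.25 + 102.89 = 355.14
Trade balance = 232.19 + 355.14 = 587.33
(Excluded from the trade balance — financial account: sale of domestic government bonds to non-residents 346.00, acquisition of a foreign subsidiary by a resident firm (outward FDI) 243.92, inward foreign direct investment in the manufacturing sector 416.68; primary income: compensation earned by residents employed abroad 60.19, reinvested earnings on direct investment abroad 59.95, dividends received from foreign subsidiaries of resident firms 168.58; secondary income: pension payments received by residents from foreign governments 41.57, personal remittances sent abroad by immigrant workers 104.75; capital account: debt forgiveness received from foreign official creditors 49.37, capital transfers received from emigrants 44.83.)

587.33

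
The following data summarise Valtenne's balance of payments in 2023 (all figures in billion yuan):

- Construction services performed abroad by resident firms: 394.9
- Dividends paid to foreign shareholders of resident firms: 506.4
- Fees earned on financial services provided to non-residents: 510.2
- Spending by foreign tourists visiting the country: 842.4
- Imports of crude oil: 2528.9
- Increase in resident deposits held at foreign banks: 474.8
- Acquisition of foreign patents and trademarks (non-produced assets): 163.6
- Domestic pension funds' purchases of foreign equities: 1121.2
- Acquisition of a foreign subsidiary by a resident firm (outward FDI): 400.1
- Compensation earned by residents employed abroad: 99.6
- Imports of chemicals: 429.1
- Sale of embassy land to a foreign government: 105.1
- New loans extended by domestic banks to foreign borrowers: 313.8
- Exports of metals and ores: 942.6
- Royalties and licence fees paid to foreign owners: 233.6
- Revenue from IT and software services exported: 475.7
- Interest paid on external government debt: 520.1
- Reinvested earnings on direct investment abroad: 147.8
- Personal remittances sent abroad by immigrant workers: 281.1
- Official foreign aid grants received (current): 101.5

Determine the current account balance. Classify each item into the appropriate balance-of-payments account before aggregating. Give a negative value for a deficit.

Goods: -2528.9 + 942.6 - 429.1 = -2015.4
Services: 475.7 + 510.2 + 394.9 + 842.4 - 233.6 = 1989.6
Primary income: -506.4 + 147.8 + 99.6 - 520.1 = -779.1
Secondary income: -281.1 + 101.5 = -179.6
Current account = (-2015.4) + 1989.6 + (-779.1) + (-179.6) = -984.5
(Excluded from the current account — financial account: increase in resident deposits held at foreign banks 474.8, domestic pension funds' purchases of foreign equities 1121.2, acquisition of a foreign subsidiary by a resident firm (outward FDI) 400.1, new loans extended by domestic banks to foreign borrowers 313.8; capital account: acquisition of foreign patents and trademarks (non-produced assets) 163.6, sale of embassy land to a foreign government 105.1.)

-984.5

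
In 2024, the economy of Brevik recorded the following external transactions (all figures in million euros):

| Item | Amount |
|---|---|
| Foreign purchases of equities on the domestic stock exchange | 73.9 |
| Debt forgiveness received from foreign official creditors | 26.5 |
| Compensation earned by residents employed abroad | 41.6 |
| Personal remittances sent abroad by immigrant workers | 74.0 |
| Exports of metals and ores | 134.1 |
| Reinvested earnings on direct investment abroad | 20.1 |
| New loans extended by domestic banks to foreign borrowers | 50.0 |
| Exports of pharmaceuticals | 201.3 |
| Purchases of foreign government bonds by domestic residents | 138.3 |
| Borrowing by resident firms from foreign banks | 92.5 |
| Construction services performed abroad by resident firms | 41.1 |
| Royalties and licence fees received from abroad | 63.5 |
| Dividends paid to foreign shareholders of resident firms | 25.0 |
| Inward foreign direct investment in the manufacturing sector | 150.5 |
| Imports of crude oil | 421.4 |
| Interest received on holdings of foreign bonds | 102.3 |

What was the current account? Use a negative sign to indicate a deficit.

Goods: 134.1 + 201.3 - 421.4 = -86.0
Services: 63.5 + 41.1 = 104.6
Primary income: -25.0 + 102.3 + 41.6 + 20.1 = 139.0
Secondary income: -74.0
Current account = (-86.0) + 104.6 + 139.0 + (-74.0) = 83.6
(Excluded from the current account — financial account: foreign purchases of equities on the domestic stock exchange 73.9, new loans extended by domestic banks to foreign borrowers 50.0, purchases of foreign government bonds by domestic residents 138.3, borrowing by resident firms from foreign banks 92.5, inward foreign direct investment in the manufacturing sector 150.5; capital account: debt forgiveness received from foreign official creditors 26.5.)

83.6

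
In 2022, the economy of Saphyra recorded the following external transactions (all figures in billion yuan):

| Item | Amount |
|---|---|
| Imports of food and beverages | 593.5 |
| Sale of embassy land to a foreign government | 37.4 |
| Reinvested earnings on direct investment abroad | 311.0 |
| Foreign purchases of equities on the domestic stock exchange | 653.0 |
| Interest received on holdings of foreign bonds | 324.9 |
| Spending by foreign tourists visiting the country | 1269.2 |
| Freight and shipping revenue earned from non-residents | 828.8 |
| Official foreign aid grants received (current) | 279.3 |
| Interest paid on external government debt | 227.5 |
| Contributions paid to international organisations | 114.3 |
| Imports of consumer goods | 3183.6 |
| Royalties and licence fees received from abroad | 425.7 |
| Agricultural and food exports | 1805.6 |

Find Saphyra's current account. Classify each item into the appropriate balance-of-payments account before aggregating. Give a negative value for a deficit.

1125.6

Goods: 1805.6 - 3183.6 - 593.5 = -1971.5
Services: 828.8 + 425.7 + 1269.2 = 2523.7
Primary income: 324.9 + 311.0 - 227.5 = 408.4
Secondary income: -114.3 + 279.3 = 165.0
Current account = (-1971.5) + 2523.7 + 408.4 + 165.0 = 1125.6
(Excluded from the current account — capital account: sale of embassy land to a foreign government 37.4; financial account: foreign purchases of equities on the domestic stock exchange 653.0.)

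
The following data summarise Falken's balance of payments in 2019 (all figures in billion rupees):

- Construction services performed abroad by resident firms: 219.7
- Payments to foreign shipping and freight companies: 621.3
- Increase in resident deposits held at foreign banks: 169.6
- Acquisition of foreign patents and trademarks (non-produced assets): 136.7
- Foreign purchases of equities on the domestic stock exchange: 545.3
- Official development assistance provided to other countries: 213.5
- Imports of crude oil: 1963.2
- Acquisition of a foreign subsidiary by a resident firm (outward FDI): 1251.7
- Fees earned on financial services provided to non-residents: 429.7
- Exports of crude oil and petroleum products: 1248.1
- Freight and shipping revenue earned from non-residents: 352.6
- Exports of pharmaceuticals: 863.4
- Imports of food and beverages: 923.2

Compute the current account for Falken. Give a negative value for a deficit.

-607.7

Goods: 863.4 + 1248.1 - 1963.2 - 923.2 = -774.9
Services: -621.3 + 352.6 + 219.7 + 429.7 = 380.7
Secondary income: -213.5
Current account = (-774.9) + 380.7 + (-213.5) = -607.7
(Excluded from the current account — financial account: increase in resident deposits held at foreign banks 169.6, foreign purchases of equities on the domestic stock exchange 545.3, acquisition of a foreign subsidiary by a resident firm (outward FDI) 1251.7; capital account: acquisition of foreign patents and trademarks (non-produced assets) 136.7.)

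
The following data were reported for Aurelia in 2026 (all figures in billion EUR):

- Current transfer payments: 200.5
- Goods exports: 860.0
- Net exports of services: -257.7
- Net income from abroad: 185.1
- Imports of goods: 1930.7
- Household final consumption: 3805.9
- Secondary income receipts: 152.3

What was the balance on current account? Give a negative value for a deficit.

Goods balance = 860.0 - 1930.7 = -1070.7
Services balance = -257.7
Trade balance (goods + services) = -1070.7 + (-257.7) = -1328.4
Net primary income = 185.1
Net secondary income = 152.3 - 200.5 = -48.2
Current account = -1328.4 + 185.1 + (-48.2) = -1191.5

-1191.5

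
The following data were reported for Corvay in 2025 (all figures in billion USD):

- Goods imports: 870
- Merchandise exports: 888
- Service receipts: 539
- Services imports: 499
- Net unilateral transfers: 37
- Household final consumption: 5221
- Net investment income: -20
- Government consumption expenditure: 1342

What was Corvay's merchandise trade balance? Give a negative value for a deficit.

Goods balance = 888 - 870 = 18

18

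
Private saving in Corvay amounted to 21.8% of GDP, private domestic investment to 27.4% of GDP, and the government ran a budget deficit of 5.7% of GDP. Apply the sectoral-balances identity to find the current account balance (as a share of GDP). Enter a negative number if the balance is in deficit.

By the sectoral-balances identity, CA = (S_private - I) + (T - G).
Private balance = 21.8 - 27.4 = -5.6
Government balance (T - G) = -5.7
CA = -5.6 + (-5.7) = -11.3

-11.3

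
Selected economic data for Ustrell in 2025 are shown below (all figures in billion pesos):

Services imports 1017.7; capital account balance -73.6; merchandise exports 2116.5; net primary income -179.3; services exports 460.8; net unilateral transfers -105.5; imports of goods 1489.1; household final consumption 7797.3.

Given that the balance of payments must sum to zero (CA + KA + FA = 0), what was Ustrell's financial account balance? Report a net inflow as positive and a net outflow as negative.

287.9

Goods balance = 2116.5 - 1489.1 = 627.4
Services balance = 460.8 - 1017.7 = -556.9
Trade balance (goods + services) = 627.4 + (-556.9) = 70.5
Net primary income = -179.3
Net secondary income = -105.5
Current account = 70.5 + (-179.3) + (-105.5) = -214.3
Financial account = -(-214.3 + (-73.6)) = 287.9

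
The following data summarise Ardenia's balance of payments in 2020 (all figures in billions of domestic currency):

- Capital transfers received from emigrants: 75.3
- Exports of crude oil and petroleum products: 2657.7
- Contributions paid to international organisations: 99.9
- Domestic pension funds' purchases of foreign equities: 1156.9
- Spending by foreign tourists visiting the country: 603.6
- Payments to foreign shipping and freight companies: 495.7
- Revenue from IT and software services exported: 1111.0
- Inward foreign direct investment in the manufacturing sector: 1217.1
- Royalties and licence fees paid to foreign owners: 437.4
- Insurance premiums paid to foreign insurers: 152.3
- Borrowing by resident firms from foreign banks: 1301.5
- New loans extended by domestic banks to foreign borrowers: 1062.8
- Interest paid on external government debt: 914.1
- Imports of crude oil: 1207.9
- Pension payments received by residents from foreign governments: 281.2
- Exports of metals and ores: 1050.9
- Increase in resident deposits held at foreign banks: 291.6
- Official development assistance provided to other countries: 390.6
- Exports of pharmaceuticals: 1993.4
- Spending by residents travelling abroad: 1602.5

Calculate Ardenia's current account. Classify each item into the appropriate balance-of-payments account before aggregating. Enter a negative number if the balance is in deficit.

Goods: 1993.4 + 2657.7 + 1050.9 - 1207.9 = 4494.1
Services: -1602.5 + 1111.0 + 603.6 - 437.4 - 152.3 - 495.7 = -973.3
Primary income: -914.1
Secondary income: 281.2 - 99.9 - 390.6 = -209.3
Current account = 4494.1 + (-973.3) + (-914.1) + (-209.3) = 2397.4
(Excluded from the current account — capital account: capital transfers received from emigrants 75.3; financial account: domestic pension funds' purchases of foreign equities 1156.9, inward foreign direct investment in the manufacturing sector 1217.1, borrowing by resident firms from foreign banks 1301.5, new loans extended by domestic banks to foreign borrowers 1062.8, increase in resident deposits held at foreign banks 291.6.)

2397.4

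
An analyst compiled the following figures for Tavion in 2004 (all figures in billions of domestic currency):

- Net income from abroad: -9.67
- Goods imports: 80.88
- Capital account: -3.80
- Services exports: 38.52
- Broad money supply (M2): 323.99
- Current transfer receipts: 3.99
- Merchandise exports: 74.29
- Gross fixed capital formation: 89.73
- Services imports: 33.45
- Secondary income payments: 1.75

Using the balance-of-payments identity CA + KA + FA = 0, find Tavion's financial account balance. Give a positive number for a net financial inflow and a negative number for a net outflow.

12.75

Goods balance = 74.29 - 80.88 = -6.59
Services balance = 38.52 - 33.45 = 5.07
Trade balance (goods + services) = -6.59 + 5.07 = -1.52
Net primary income = -9.67
Net secondary income = 3.99 - 1.75 = 2.24
Current account = -1.52 + (-9.67) + 2.24 = -8.95
Financial account = -(-8.95 + (-3.80)) = 12.75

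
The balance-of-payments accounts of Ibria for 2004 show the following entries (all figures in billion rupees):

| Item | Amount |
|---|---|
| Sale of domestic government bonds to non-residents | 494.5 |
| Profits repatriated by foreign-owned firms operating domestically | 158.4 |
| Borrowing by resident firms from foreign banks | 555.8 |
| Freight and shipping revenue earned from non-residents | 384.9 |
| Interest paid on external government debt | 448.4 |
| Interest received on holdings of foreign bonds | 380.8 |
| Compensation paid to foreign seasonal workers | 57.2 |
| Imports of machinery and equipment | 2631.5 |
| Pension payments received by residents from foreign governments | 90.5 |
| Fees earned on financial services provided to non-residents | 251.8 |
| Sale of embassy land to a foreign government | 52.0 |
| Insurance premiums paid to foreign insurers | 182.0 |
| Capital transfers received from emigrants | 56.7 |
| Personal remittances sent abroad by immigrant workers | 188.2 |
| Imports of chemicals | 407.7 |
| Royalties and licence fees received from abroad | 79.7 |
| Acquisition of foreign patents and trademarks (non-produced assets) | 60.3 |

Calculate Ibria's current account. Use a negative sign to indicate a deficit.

Goods: -407.7 - 2631.5 = -3039.2
Services: 384.9 + 79.7 - 182.0 + 251.8 = 534.4
Primary income: -448.4 + 380.8 - 158.4 - 57.2 = -283.2
Secondary income: -188.2 + 90.5 = -97.7
Current account = (-3039.2) + 534.4 + (-283.2) + (-97.7) = -2885.7
(Excluded from the current account — financial account: sale of domestic government bonds to non-residents 494.5, borrowing by resident firms from foreign banks 555.8; capital account: sale of embassy land to a foreign government 52.0, capital transfers received from emigrants 56.7, acquisition of foreign patents and trademarks (non-produced assets) 60.3.)

-2885.7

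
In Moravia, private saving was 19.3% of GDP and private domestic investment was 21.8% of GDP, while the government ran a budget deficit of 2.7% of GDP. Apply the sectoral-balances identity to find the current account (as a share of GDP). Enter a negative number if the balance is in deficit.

-5.2

By the sectoral-balances identity, CA = (S_private - I) + (T - G).
Private balance = 19.3 - 21.8 = -2.5
Government balance (T - G) = -2.7
CA = -2.5 + (-2.7) = -5.2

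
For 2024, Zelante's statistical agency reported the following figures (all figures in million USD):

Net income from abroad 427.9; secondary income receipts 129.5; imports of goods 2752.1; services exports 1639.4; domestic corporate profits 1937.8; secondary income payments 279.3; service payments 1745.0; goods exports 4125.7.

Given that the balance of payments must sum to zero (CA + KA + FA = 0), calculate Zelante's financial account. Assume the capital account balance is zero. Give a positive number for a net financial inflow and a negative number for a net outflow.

Goods balance = 4125.7 - 2752.1 = 1373.6
Services balance = 1639.4 - 1745.0 = -105.6
Trade balance (goods + services) = 1373.6 + (-105.6) = 1268.0
Net primary income = 427.9
Net secondary income = 129.5 - 279.3 = -149.8
Current account = 1268.0 + 427.9 + (-149.8) = 1546.1
Financial account = -(1546.1) = -1546.1

-1546.1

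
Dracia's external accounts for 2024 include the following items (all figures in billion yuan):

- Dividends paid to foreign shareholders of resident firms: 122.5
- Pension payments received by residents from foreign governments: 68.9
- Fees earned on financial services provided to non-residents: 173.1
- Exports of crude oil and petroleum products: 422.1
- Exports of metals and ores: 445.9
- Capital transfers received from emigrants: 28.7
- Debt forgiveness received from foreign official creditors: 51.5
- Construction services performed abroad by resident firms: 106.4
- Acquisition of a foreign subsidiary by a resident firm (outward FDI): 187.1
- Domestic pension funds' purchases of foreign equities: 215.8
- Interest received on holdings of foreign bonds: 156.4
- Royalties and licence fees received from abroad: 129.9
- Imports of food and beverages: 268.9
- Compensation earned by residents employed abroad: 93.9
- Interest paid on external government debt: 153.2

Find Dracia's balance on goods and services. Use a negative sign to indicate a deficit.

Goods: 422.1 - 268.9 + 445.9 = 599.1
Services: 173.1 + 129.9 + 106.4 = 409.4
Trade balance = 599.1 + 409.4 = 1008.5
(Excluded from the trade balance — primary income: dividends paid to foreign shareholders of resident firms 122.5, interest received on holdings of foreign bonds 156.4, compensation earned by residents employed abroad 93.9, interest paid on external government debt 153.2; secondary income: pension payments received by residents from foreign governments 68.9; capital account: capital transfers received from emigrants 28.7, debt forgiveness received from foreign official creditors 51.5; financial account: acquisition of a foreign subsidiary by a resident firm (outward FDI) 187.1, domestic pension funds' purchases of foreign equities 215.8.)

1008.5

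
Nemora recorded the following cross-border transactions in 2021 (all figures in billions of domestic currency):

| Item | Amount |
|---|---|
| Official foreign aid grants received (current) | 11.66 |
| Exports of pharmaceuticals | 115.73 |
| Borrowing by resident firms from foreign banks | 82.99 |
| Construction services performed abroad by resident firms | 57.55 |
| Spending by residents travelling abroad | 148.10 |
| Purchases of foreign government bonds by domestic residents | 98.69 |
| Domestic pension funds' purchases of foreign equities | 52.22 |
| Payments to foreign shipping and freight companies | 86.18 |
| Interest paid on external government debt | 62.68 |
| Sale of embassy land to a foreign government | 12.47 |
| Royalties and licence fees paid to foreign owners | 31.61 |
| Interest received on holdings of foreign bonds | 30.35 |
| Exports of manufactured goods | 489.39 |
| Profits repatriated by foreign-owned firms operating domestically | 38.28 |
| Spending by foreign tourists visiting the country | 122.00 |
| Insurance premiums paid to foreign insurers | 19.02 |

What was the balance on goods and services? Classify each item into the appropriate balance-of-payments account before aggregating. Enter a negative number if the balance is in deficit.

499.76

Goods: 489.39 + 115.73 = 605.12
Services: 122.00 - 31.61 + 57.55 - 148.10 - 86.18 - 19.02 = -105.36
Trade balance = 605.12 + (-105.36) = 499.76
(Excluded from the trade balance — secondary income: official foreign aid grants received (current) 11.66; financial account: borrowing by resident firms from foreign banks 82.99, purchases of foreign government bonds by domestic residents 98.69, domestic pension funds' purchases of foreign equities 52.22; primary income: interest paid on external government debt 62.68, interest received on holdings of foreign bonds 30.35, profits repatriated by foreign-owned firms operating domestically 38.28; capital account: sale of embassy land to a foreign government 12.47.)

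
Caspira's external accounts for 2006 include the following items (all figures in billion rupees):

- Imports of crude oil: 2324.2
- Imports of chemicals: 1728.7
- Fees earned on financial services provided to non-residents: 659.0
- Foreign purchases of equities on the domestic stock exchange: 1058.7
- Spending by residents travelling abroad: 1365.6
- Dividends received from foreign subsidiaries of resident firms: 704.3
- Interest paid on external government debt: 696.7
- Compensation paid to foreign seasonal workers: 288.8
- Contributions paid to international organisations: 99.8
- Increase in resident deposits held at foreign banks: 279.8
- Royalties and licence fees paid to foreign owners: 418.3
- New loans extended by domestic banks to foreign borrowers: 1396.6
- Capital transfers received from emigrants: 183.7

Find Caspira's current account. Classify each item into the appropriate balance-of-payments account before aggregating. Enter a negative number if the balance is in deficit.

Goods: -2324.2 - 1728.7 = -4052.9
Services: 659.0 - 418.3 - 1365.6 = -1124.9
Primary income: 704.3 - 288.8 - 696.7 = -281.2
Secondary income: -99.8
Current account = (-4052.9) + (-1124.9) + (-281.2) + (-99.8) = -5558.8
(Excluded from the current account — financial account: foreign purchases of equities on the domestic stock exchange 1058.7, increase in resident deposits held at foreign banks 279.8, new loans extended by domestic banks to foreign borrowers 1396.6; capital account: capital transfers received from emigrants 183.7.)

-5558.8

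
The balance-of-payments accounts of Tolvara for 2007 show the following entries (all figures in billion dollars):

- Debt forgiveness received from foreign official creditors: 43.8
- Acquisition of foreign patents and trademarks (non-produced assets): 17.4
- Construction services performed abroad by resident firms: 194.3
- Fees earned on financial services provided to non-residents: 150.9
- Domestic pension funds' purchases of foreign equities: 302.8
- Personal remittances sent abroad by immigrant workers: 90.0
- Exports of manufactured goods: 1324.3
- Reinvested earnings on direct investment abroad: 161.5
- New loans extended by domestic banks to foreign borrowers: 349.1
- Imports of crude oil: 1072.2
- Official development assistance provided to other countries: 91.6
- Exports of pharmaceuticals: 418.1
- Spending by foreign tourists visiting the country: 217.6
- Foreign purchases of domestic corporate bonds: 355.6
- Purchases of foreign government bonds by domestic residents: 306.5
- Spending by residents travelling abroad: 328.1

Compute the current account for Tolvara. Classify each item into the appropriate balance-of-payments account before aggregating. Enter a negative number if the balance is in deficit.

Goods: -1072.2 + 1324.3 + 418.1 = 670.2
Services: 217.6 + 150.9 - 328.1 + 194.3 = 234.7
Primary income: 161.5
Secondary income: -90.0 - 91.6 = -181.6
Current account = 670.2 + 234.7 + 161.5 + (-181.6) = 884.8
(Excluded from the current account — capital account: debt forgiveness received from foreign official creditors 43.8, acquisition of foreign patents and trademarks (non-produced assets) 17.4; financial account: domestic pension funds' purchases of foreign equities 302.8, new loans extended by domestic banks to foreign borrowers 349.1, foreign purchases of domestic corporate bonds 355.6, purchases of foreign government bonds by domestic residents 306.5.)

884.8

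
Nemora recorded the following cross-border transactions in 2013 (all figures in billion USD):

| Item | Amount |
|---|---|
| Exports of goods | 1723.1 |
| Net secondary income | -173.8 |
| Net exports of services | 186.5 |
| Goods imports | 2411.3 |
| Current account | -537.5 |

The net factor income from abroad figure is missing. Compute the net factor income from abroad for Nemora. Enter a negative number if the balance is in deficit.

Current account = goods balance + services balance + net primary income + net secondary income
Sum of the known components = -675.5
Net factor income from abroad = CA - (known components) = -537.5 - (-675.5) = 138.0

138.0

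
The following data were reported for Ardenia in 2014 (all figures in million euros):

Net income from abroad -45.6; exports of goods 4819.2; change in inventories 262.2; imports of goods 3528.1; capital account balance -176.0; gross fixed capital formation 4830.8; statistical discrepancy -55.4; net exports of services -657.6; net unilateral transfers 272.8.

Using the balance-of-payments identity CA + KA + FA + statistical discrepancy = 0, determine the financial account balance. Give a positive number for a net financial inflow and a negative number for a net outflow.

-629.3

Goods balance = 4819.2 - 3528.1 = 1291.1
Services balance = -657.6
Trade balance (goods + services) = 1291.1 + (-657.6) = 633.5
Net primary income = -45.6
Net secondary income = 272.8
Current account = 633.5 + (-45.6) + 272.8 = 860.7
Financial account = -(860.7 + (-176.0) + (-55.4)) = -629.3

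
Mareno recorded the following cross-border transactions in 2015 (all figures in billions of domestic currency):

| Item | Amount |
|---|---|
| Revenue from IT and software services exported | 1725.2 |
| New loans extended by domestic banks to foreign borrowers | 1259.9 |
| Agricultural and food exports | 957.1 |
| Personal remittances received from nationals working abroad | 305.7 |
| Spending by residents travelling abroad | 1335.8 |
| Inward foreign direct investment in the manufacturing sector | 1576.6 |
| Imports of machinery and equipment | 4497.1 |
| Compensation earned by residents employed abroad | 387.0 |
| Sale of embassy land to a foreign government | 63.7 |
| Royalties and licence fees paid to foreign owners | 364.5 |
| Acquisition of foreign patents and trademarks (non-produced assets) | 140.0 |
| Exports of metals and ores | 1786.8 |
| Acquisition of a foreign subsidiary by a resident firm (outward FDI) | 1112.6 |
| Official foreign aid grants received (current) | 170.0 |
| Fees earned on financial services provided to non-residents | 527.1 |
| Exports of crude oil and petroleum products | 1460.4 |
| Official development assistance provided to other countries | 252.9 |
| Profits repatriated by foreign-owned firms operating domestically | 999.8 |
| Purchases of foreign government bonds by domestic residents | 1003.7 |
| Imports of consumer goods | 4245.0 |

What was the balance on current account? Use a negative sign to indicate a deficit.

-4375.8

Goods: -4497.1 - 4245.0 + 1786.8 + 1460.4 + 957.1 = -4537.8
Services: -1335.8 - 364.5 + 527.1 + 1725.2 = 552.0
Primary income: 387.0 - 999.8 = -612.8
Secondary income: 305.7 - 252.9 + 170.0 = 222.8
Current account = (-4537.8) + 552.0 + (-612.8) + 222.8 = -4375.8
(Excluded from the current account — financial account: new loans extended by domestic banks to foreign borrowers 1259.9, inward foreign direct investment in the manufacturing sector 1576.6, acquisition of a foreign subsidiary by a resident firm (outward FDI) 1112.6, purchases of foreign government bonds by domestic residents 1003.7; capital account: sale of embassy land to a foreign government 63.7, acquisition of foreign patents and trademarks (non-produced assets) 140.0.)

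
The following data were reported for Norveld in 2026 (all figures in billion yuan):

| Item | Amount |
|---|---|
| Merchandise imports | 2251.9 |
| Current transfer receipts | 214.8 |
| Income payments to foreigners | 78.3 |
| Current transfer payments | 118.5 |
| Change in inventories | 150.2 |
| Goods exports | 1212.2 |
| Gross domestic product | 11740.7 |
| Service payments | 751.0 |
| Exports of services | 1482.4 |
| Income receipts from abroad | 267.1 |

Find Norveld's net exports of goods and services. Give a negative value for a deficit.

Goods balance = 1212.2 - 2251.9 = -1039.7
Services balance = 1482.4 - 751.0 = 731.4
Trade balance (goods + services) = -1039.7 + 731.4 = -308.3

-308.3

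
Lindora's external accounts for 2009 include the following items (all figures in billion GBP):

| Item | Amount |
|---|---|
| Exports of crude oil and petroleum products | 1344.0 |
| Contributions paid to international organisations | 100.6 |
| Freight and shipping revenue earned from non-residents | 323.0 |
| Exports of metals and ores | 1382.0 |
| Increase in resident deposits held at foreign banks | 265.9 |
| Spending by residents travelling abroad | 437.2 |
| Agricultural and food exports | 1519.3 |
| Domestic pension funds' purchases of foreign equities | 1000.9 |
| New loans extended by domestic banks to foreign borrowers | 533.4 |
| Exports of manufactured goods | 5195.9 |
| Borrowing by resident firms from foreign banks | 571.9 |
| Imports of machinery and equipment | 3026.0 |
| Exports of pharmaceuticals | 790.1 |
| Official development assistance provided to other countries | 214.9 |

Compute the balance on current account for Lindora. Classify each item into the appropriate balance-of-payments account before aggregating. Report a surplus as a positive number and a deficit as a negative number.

6775.6

Goods: 1382.0 + 1344.0 - 3026.0 + 790.1 + 5195.9 + 1519.3 = 7205.3
Services: -437.2 + 323.0 = -114.2
Secondary income: -100.6 - 214.9 = -315.5
Current account = 7205.3 + (-114.2) + (-315.5) = 6775.6
(Excluded from the current account — financial account: increase in resident deposits held at foreign banks 265.9, domestic pension funds' purchases of foreign equities 1000.9, new loans extended by domestic banks to foreign borrowers 533.4, borrowing by resident firms from foreign banks 571.9.)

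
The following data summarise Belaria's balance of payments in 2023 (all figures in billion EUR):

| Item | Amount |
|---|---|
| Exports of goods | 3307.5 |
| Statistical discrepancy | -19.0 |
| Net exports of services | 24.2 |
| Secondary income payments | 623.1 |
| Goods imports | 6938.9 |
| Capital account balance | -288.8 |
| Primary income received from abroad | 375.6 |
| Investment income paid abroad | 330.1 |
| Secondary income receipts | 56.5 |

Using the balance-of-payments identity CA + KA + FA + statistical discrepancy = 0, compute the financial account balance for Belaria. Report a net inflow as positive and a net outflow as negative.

4436.1

Goods balance = 3307.5 - 6938.9 = -3631.4
Services balance = 24.2
Trade balance (goods + services) = -3631.4 + 24.2 = -3607.2
Net primary income = 375.6 - 330.1 = 45.5
Net secondary income = 56.5 - 623.1 = -566.6
Current account = -3607.2 + 45.5 + (-566.6) = -4128.3
Financial account = -(-4128.3 + (-288.8) + (-19.0)) = 4436.1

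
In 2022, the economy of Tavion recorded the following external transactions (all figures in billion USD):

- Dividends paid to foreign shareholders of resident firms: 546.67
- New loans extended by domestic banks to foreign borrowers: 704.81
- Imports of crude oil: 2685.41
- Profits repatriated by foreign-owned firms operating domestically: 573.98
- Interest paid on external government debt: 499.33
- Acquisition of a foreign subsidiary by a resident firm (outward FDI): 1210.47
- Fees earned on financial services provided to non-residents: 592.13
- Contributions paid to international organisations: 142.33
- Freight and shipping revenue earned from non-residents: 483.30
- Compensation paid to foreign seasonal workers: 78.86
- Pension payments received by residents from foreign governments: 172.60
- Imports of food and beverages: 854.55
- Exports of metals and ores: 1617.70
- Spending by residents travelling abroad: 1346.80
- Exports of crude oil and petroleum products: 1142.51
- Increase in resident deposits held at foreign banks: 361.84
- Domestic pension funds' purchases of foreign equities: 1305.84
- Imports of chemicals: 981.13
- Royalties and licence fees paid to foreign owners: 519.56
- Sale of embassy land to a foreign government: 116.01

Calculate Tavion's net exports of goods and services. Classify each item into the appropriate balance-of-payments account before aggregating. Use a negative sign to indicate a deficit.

Goods: -2685.41 + 1142.51 - 981.13 + 1617.70 - 854.55 = -1760.88
Services: 483.30 - 519.56 - 1346.80 + 592.13 = -790.93
Trade balance = -1760.88 + (-790.93) = -2551.81
(Excluded from the trade balance — primary income: dividends paid to foreign shareholders of resident firms 546.67, profits repatriated by foreign-owned firms operating domestically 573.98, interest paid on external government debt 499.33, compensation paid to foreign seasonal workers 78.86; financial account: new loans extended by domestic banks to foreign borrowers 704.81, acquisition of a foreign subsidiary by a resident firm (outward FDI) 1210.47, increase in resident deposits held at foreign banks 361.84, domestic pension funds' purchases of foreign equities 1305.84; secondary income: contributions paid to international organisations 142.33, pension payments received by residents from foreign governments 172.60; capital account: sale of embassy land to a foreign government 116.01.)

-2551.81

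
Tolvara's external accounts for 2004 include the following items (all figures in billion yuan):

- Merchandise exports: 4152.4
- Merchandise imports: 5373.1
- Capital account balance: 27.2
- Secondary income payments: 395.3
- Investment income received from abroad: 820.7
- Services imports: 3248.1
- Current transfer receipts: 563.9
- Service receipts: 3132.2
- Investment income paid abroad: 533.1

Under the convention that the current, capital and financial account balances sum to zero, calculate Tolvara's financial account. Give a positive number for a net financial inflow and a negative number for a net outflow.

Goods balance = 4152.4 - 5373.1 = -1220.7
Services balance = 3132.2 - 3248.1 = -115.9
Trade balance (goods + services) = -1220.7 + (-115.9) = -1336.6
Net primary income = 820.7 - 533.1 = 287.6
Net secondary income = 563.9 - 395.3 = 168.6
Current account = -1336.6 + 287.6 + 168.6 = -880.4
Financial account = -(-880.4 + 27.2) = 853.2

853.2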